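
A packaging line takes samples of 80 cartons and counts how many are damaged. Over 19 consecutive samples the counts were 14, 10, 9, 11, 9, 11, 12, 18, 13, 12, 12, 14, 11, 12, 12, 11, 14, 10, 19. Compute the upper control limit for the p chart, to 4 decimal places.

p̄ = Σdᵢ / (k·n) = 234 / (19 × 80) = 0.15395
UCL = p̄ + 3·√(p̄(1−p̄)/n) = 0.15395 + 3 × √(0.15395×0.84605/80) = 0.15395 + 3 × 0.04035 = 0.27500

0.2750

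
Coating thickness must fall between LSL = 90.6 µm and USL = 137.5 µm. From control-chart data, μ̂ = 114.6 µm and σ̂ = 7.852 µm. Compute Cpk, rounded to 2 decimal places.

0.97

Cpu = (USL − μ̂) / (3σ̂) = (137.5 − 114.6) / (3 × 7.852) = 0.9722; Cpl = (μ̂ − LSL) / (3σ̂) = (114.6 − 90.6) / (3 × 7.852) = 1.0188; Cpk = min(Cpu, Cpl) = 0.9722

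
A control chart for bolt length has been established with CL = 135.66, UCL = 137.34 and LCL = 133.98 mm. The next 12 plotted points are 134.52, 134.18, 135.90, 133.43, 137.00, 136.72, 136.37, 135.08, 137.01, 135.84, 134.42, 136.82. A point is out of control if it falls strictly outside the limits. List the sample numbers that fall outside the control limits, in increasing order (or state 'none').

Compare each point to [133.98, 137.34]: sample 4 = 133.43 < LCL.

4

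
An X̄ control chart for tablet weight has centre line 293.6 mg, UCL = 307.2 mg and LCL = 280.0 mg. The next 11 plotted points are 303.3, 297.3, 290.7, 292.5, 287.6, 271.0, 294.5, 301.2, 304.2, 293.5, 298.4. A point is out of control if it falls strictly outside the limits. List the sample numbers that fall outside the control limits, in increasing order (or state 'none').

6

Compare each point to [280.0, 307.2]: sample 6 = 271.0 < LCL.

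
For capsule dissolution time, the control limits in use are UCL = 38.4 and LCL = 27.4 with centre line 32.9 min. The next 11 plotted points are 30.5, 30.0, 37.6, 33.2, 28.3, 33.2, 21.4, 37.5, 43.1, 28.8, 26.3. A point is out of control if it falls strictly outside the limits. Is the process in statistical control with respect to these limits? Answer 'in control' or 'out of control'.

Compare each point to [27.4, 38.4]: sample 7 = 21.4 < LCL; sample 9 = 43.1 > UCL; sample 11 = 26.3 < LCL.

out of control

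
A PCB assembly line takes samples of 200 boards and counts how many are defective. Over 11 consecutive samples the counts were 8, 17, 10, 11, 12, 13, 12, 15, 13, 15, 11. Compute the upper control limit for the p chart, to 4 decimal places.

p̄ = Σdᵢ / (k·n) = 137 / (11 × 200) = 0.06227
UCL = p̄ + 3·√(p̄(1−p̄)/n) = 0.06227 + 3 × √(0.06227×0.93773/200) = 0.06227 + 3 × 0.01709 = 0.11353

0.1135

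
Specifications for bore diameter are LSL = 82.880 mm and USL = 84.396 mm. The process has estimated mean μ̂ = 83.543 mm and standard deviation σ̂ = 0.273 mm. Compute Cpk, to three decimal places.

Cpu = (USL − μ̂) / (3σ̂) = (84.396 − 83.543) / (3 × 0.273) = 1.0415; Cpl = (μ̂ − LSL) / (3σ̂) = (83.543 − 82.880) / (3 × 0.273) = 0.8095; Cpk = min(Cpu, Cpl) = 0.8095

0.810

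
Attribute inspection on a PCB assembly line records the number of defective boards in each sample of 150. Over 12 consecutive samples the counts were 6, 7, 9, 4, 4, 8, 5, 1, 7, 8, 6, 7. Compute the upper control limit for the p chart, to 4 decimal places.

0.0880

p̄ = Σdᵢ / (k·n) = 72 / (12 × 150) = 0.04000
UCL = p̄ + 3·√(p̄(1−p̄)/n) = 0.04000 + 3 × √(0.04000×0.96000/150) = 0.04000 + 3 × 0.01600 = 0.08800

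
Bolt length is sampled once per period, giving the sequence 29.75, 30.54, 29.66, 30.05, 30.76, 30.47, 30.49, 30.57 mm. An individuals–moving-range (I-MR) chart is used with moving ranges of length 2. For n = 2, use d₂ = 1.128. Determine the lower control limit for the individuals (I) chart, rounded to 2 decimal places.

X̄ = (29.75 + 30.54 + 29.66 + 30.05 + 30.76 + 30.47 + 30.49 + 30.57) / 8 = 30.2862
Moving ranges: 0.79, 0.88, 0.39, 0.71, 0.29, 0.02, 0.08; M̄R̄ = 3.1600 / 7 = 0.4514
LCL = X̄ − 3·M̄R̄/d₂ = 30.2862 − 3 × 0.4514 / 1.128 = 29.0856

29.09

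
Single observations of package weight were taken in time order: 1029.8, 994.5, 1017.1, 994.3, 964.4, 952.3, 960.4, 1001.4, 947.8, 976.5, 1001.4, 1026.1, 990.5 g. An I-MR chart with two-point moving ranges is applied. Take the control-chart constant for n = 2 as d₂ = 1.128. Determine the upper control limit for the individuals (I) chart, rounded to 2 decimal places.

1064.16

X̄ = (1029.8 + 994.5 + 1017.1 + 994.3 + 964.4 + 952.3 + 960.4 + 1001.4 + 947.8 + 976.5 + 1001.4 + 1026.1 + 990.5) / 13 = 988.9615
Moving ranges: 35.3, 22.6, 22.8, 29.9, 12.1, 8.1, 41.0, 53.6, 28.7, 24.9, 24.7, 35.6; M̄R̄ = 339.3000 / 12 = 28.2750
UCL = X̄ + 3·M̄R̄/d₂ = 988.9615 + 3 × 28.2750 / 1.128 = 1064.1610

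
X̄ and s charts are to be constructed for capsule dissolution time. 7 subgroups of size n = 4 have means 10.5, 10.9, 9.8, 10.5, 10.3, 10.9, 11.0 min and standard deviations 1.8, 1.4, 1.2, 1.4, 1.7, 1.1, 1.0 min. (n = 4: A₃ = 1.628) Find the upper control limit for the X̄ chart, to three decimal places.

X̄̄ = (10.5 + 10.9 + 9.8 + 10.5 + 10.3 + 10.9 + 11.0) / 7 = 10.5571
s̄ = (1.8 + 1.4 + 1.2 + 1.4 + 1.7 + 1.1 + 1.0) / 7 = 1.3714
UCL = X̄̄ + A₃·s̄ = 10.5571 + 1.628 × 1.3714 = 12.7898

12.790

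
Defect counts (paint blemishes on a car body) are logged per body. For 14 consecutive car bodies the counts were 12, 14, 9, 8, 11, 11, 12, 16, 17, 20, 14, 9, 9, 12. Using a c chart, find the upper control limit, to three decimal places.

c̄ = (12 + 14 + 9 + 8 + 11 + 11 + 12 + 16 + 17 + 20 + 14 + 9 + 9 + 12) / 14 = 174 / 14 = 12.4286
UCL = c̄ + 3√c̄ = 12.4286 + 3 × √12.4286 = 12.4286 + 3 × 3.5254 = 23.0048

23.005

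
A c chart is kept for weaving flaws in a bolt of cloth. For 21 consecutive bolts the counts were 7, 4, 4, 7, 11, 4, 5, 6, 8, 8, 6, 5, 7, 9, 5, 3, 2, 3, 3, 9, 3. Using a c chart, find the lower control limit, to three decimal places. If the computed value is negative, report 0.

c̄ = (7 + 4 + 4 + 7 + 11 + 4 + 5 + 6 + 8 + 8 + 6 + 5 + 7 + 9 + 5 + 3 + 2 + 3 + 3 + 9 + 3) / 21 = 119 / 21 = 5.6667
LCL = c̄ − 3√c̄ = 5.6667 − 3 × 2.3805 = -1.4748 → 0 (cannot be negative)

0.000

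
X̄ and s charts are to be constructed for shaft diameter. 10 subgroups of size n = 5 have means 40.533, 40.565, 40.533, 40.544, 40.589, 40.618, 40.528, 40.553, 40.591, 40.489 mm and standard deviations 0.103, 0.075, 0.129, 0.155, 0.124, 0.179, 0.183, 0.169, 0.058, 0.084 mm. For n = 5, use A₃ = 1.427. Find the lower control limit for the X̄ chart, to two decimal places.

X̄̄ = (40.533 + 40.565 + 40.533 + 40.544 + 40.589 + 40.618 + 40.528 + 40.553 + 40.591 + 40.489) / 10 = 40.5543
s̄ = (0.103 + 0.075 + 0.129 + 0.155 + 0.124 + 0.179 + 0.183 + 0.169 + 0.058 + 0.084) / 10 = 0.1259
LCL = X̄̄ − A₃·s̄ = 40.5543 − 1.427 × 0.1259 = 40.3746

40.37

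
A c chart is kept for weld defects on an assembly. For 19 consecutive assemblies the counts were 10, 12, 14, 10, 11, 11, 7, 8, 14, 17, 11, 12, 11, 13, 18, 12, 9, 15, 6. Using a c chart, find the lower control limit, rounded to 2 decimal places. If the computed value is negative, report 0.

1.40

c̄ = (10 + 12 + 14 + 10 + 11 + 11 + 7 + 8 + 14 + 17 + 11 + 12 + 11 + 13 + 18 + 12 + 9 + 15 + 6) / 19 = 221 / 19 = 11.6316
LCL = c̄ − 3√c̄ = 11.6316 − 3 × 3.4105 = 1.4000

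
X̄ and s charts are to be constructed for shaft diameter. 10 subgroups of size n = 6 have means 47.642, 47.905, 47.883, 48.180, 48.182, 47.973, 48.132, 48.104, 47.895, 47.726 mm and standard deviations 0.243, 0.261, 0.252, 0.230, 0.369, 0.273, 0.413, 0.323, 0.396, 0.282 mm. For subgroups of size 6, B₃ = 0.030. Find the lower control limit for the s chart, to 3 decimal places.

0.009

s̄ = (0.243 + 0.261 + 0.252 + 0.230 + 0.369 + 0.273 + 0.413 + 0.323 + 0.396 + 0.282) / 10 = 0.3042
LCL_s = B₃·s̄ = 0.030 × 0.3042 = 0.0091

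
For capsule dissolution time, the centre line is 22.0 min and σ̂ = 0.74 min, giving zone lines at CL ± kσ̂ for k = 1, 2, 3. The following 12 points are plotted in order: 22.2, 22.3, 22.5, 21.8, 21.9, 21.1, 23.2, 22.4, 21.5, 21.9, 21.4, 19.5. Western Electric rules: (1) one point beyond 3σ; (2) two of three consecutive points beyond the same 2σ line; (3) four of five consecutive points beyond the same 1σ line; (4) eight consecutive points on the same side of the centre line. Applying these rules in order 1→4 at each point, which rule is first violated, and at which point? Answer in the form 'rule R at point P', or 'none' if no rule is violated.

Zone of each point (C = within 1σ̂, B = 1σ̂–2σ̂, A = 2σ̂–3σ̂, * = beyond 3σ̂; sign = side of CL): 1:+C, 2:+C, 3:+C, 4:-C, 5:-C, 6:-B, 7:+B, 8:+C, 9:-C, 10:-C, 11:-C, 12:-*
Rule 1 (one point beyond the 3σ limits) is satisfied at point 12.

rule 1 at point 12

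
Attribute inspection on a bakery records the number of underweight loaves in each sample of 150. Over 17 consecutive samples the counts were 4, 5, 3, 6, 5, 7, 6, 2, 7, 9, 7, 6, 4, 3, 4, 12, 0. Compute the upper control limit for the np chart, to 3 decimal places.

p̄ = Σdᵢ / (k·n) = 90 / (17 × 150) = 0.03529
UCL = np̄ + 3·√(np̄(1−p̄)) = 5.2941 + 3 × √(5.2941×0.96471) = 5.2941 + 3 × 2.2599 = 12.0739

12.074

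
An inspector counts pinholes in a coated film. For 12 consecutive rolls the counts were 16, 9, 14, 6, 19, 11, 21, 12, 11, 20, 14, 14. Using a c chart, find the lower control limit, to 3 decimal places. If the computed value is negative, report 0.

2.725

c̄ = (16 + 9 + 14 + 6 + 19 + 11 + 21 + 12 + 11 + 20 + 14 + 14) / 12 = 167 / 12 = 13.9167
LCL = c̄ − 3√c̄ = 13.9167 − 3 × 3.7305 = 2.7252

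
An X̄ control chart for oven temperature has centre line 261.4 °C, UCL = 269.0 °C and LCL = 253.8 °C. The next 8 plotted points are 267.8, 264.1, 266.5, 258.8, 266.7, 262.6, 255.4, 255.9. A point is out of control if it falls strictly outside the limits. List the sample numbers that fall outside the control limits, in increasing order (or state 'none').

All 8 points lie within [253.8, 269.0].

none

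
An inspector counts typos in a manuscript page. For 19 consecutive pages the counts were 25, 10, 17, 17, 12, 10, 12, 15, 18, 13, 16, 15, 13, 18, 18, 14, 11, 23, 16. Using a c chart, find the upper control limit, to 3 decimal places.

c̄ = (25 + 10 + 17 + 17 + 12 + 10 + 12 + 15 + 18 + 13 + 16 + 15 + 13 + 18 + 18 + 14 + 11 + 23 + 16) / 19 = 293 / 19 = 15.4211
UCL = c̄ + 3√c̄ = 15.4211 + 3 × √15.4211 = 15.4211 + 3 × 3.9270 = 27.2019

27.202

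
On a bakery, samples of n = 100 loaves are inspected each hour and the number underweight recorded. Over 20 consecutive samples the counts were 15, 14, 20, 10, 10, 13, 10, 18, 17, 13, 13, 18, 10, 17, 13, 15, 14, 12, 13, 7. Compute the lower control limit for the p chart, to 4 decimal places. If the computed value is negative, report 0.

0.0332

p̄ = Σdᵢ / (k·n) = 272 / (20 × 100) = 0.13600
LCL = p̄ − 3·√(p̄(1−p̄)/n) = 0.13600 − 3 × 0.03428 = 0.03316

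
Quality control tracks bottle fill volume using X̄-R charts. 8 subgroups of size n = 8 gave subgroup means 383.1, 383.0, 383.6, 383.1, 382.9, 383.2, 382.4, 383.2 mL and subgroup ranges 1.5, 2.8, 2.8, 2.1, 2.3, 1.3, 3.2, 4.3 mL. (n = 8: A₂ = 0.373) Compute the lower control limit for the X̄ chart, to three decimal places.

382.116

X̄̄ = (383.1 + 383.0 + 383.6 + 383.1 + 382.9 + 383.2 + 382.4 + 383.2) / 8 = 3064.5000 / 8 = 383.0625
R̄ = (1.5 + 2.8 + 2.8 + 2.1 + 2.3 + 1.3 + 3.2 + 4.3) / 8 = 20.3000 / 8 = 2.5375
LCL = X̄̄ − A₂·R̄ = 383.0625 − 0.373 × 2.5375 = 382.1160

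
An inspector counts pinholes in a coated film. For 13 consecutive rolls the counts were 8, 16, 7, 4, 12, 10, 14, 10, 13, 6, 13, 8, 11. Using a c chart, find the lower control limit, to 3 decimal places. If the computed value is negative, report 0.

c̄ = (8 + 16 + 7 + 4 + 12 + 10 + 14 + 10 + 13 + 6 + 13 + 8 + 11) / 13 = 132 / 13 = 10.1538
LCL = c̄ − 3√c̄ = 10.1538 − 3 × 3.1865 = 0.5943

0.594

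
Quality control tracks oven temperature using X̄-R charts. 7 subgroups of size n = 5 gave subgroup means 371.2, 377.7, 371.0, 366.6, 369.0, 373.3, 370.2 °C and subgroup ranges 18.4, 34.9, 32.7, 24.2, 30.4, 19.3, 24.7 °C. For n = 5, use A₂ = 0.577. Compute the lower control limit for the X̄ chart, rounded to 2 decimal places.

X̄̄ = (371.2 + 377.7 + 371.0 + 366.6 + 369.0 + 373.3 + 370.2) / 7 = 2599.0000 / 7 = 371.2857
R̄ = (18.4 + 34.9 + 32.7 + 24.2 + 30.4 + 19.3 + 24.7) / 7 = 184.6000 / 7 = 26.3714
LCL = X̄̄ − A₂·R̄ = 371.2857 − 0.577 × 26.3714 = 356.0694

356.07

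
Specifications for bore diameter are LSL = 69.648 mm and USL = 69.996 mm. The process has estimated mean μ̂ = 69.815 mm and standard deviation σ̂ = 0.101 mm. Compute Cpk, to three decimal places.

Cpu = (USL − μ̂) / (3σ̂) = (69.996 − 69.815) / (3 × 0.101) = 0.5974; Cpl = (μ̂ − LSL) / (3σ̂) = (69.815 − 69.648) / (3 × 0.101) = 0.5512; Cpk = min(Cpu, Cpl) = 0.5512

0.551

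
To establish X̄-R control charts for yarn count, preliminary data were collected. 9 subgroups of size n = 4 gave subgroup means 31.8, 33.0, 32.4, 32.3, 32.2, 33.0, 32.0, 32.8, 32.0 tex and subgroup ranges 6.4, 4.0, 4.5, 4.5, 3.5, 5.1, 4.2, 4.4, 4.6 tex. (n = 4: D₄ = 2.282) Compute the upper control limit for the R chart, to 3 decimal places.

10.446

R̄ = (6.4 + 4.0 + 4.5 + 4.5 + 3.5 + 5.1 + 4.2 + 4.4 + 4.6) / 9 = 41.2000 / 9 = 4.5778
UCL_R = D₄·R̄ = 2.282 × 4.5778 = 10.4465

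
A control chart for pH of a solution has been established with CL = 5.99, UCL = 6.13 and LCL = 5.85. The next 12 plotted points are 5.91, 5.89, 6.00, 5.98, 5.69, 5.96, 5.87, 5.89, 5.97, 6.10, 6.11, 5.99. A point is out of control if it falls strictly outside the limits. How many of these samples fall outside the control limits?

1

Compare each point to [5.85, 6.13]: sample 5 = 5.69 < LCL.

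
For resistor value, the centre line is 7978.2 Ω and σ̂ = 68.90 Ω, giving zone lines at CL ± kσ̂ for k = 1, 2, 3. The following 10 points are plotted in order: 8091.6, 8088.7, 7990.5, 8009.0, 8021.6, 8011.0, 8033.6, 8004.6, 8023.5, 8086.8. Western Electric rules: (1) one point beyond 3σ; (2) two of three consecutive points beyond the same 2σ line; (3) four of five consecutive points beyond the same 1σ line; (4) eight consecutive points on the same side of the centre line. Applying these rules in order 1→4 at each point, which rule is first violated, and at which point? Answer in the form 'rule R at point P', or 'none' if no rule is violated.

rule 4 at point 8

Zone of each point (C = within 1σ̂, B = 1σ̂–2σ̂, A = 2σ̂–3σ̂, * = beyond 3σ̂; sign = side of CL): 1:+B, 2:+B, 3:+C, 4:+C, 5:+C, 6:+C, 7:+C, 8:+C, 9:+C, 10:+B
Rule 4 (eight consecutive points on the same side of the centre line) is satisfied at point 8.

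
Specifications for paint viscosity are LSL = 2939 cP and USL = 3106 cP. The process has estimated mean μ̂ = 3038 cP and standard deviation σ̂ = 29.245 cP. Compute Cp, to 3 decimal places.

Cp = (USL − LSL) / (6σ̂) = (3106 − 2939) / (6 × 29.245) = 167.0000 / 175.4700 = 0.9517

0.952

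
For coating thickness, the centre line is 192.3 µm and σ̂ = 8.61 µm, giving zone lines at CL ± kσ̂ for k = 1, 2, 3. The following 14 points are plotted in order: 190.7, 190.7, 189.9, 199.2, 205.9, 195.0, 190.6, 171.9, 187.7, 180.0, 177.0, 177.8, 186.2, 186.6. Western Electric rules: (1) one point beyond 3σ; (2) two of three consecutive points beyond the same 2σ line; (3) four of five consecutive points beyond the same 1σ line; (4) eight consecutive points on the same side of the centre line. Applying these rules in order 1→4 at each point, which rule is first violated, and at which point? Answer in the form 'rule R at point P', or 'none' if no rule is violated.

rule 3 at point 12

Zone of each point (C = within 1σ̂, B = 1σ̂–2σ̂, A = 2σ̂–3σ̂, * = beyond 3σ̂; sign = side of CL): 1:-C, 2:-C, 3:-C, 4:+C, 5:+B, 6:+C, 7:-C, 8:-A, 9:-C, 10:-B, 11:-B, 12:-B, 13:-C, 14:-C
Rule 3 (four of five consecutive points beyond the same 1σ limit) is satisfied at point 12.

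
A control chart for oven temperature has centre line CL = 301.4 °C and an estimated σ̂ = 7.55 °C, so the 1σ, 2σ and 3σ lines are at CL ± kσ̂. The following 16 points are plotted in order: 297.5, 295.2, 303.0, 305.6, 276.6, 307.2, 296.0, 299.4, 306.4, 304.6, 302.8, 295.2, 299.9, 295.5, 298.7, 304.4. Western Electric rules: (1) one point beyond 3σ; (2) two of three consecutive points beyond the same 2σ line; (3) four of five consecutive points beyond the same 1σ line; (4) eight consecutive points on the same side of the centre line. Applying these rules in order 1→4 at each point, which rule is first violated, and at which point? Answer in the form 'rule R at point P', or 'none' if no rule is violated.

rule 1 at point 5

Zone of each point (C = within 1σ̂, B = 1σ̂–2σ̂, A = 2σ̂–3σ̂, * = beyond 3σ̂; sign = side of CL): 1:-C, 2:-C, 3:+C, 4:+C, 5:-*, 6:+C, 7:-C, 8:-C, 9:+C, 10:+C, 11:+C, 12:-C, 13:-C, 14:-C, 15:-C, 16:+C
Rule 1 (one point beyond the 3σ limits) is satisfied at point 5.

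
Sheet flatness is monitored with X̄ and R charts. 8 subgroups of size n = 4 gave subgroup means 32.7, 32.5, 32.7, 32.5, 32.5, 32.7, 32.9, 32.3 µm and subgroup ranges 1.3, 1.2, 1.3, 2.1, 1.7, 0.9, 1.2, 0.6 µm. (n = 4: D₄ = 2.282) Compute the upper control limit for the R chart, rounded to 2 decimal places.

2.94

R̄ = (1.3 + 1.2 + 1.3 + 2.1 + 1.7 + 0.9 + 1.2 + 0.6) / 8 = 10.3000 / 8 = 1.2875
UCL_R = D₄·R̄ = 2.282 × 1.2875 = 2.9381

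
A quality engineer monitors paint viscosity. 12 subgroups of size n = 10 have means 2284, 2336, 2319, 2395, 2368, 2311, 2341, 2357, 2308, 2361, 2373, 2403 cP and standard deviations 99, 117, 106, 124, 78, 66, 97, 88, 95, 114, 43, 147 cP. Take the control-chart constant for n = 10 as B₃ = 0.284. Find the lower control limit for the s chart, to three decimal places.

s̄ = (99 + 117 + 106 + 124 + 78 + 66 + 97 + 88 + 95 + 114 + 43 + 147) / 12 = 97.8333
LCL_s = B₃·s̄ = 0.284 × 97.8333 = 27.7847

27.785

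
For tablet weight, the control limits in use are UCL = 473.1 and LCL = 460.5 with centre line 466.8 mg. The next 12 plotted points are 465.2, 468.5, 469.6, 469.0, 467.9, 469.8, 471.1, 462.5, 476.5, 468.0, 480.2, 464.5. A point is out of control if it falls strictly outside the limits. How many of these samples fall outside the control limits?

2

Compare each point to [460.5, 473.1]: sample 9 = 476.5 > UCL; sample 11 = 480.2 > UCL.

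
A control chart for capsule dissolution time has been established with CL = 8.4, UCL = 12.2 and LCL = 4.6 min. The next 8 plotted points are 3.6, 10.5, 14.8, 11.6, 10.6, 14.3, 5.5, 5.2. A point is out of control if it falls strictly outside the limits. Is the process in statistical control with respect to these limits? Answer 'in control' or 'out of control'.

Compare each point to [4.6, 12.2]: sample 1 = 3.6 < LCL; sample 3 = 14.8 > UCL; sample 6 = 14.3 > UCL.

out of control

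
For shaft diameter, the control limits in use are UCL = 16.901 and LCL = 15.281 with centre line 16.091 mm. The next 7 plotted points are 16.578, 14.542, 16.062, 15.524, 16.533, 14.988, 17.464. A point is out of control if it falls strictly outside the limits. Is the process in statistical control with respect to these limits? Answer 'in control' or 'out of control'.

out of control

Compare each point to [15.281, 16.901]: sample 2 = 14.542 < LCL; sample 6 = 14.988 < LCL; sample 7 = 17.464 > UCL.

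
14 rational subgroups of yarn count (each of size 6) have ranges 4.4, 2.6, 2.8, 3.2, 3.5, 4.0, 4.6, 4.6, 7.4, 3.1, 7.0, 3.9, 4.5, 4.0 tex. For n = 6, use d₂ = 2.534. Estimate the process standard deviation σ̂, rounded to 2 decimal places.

1.68

R̄ = (4.4 + 2.6 + 2.8 + 3.2 + 3.5 + 4.0 + 4.6 + 4.6 + 7.4 + 3.1 + 7.0 + 3.9 + 4.5 + 4.0) / 14 = 4.2571
σ̂ = R̄ / d₂ = 4.2571 / 2.534 = 1.6800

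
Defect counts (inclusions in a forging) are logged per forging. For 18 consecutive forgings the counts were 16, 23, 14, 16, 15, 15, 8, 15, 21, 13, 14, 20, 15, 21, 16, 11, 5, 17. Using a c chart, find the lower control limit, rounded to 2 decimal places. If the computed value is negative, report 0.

3.55

c̄ = (16 + 23 + 14 + 16 + 15 + 15 + 8 + 15 + 21 + 13 + 14 + 20 + 15 + 21 + 16 + 11 + 5 + 17) / 18 = 275 / 18 = 15.2778
LCL = c̄ − 3√c̄ = 15.2778 − 3 × 3.9087 = 3.5517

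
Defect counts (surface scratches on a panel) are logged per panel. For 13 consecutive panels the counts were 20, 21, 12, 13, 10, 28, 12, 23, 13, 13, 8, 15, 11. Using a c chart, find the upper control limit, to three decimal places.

27.045

c̄ = (20 + 21 + 12 + 13 + 10 + 28 + 12 + 23 + 13 + 13 + 8 + 15 + 11) / 13 = 199 / 13 = 15.3077
UCL = c̄ + 3√c̄ = 15.3077 + 3 × √15.3077 = 15.3077 + 3 × 3.9125 = 27.0452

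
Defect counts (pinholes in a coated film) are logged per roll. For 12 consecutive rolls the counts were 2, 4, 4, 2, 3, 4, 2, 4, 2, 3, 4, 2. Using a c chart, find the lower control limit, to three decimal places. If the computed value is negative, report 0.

c̄ = (2 + 4 + 4 + 2 + 3 + 4 + 2 + 4 + 2 + 3 + 4 + 2) / 12 = 36 / 12 = 3.0000
LCL = c̄ − 3√c̄ = 3.0000 − 3 × 1.7321 = -2.1962 → 0 (cannot be negative)

0.000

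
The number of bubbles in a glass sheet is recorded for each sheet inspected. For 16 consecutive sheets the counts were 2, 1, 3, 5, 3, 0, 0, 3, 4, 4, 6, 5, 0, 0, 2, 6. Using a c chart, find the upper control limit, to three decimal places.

7.725

c̄ = (2 + 1 + 3 + 5 + 3 + 0 + 0 + 3 + 4 + 4 + 6 + 5 + 0 + 0 + 2 + 6) / 16 = 44 / 16 = 2.7500
UCL = c̄ + 3√c̄ = 2.7500 + 3 × √2.7500 = 2.7500 + 3 × 1.6583 = 7.7249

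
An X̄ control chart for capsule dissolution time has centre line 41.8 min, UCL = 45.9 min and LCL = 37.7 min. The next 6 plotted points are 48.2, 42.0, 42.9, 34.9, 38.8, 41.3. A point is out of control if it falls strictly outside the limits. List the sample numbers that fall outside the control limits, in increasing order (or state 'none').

1, 4

Compare each point to [37.7, 45.9]: sample 1 = 48.2 > UCL; sample 4 = 34.9 < LCL.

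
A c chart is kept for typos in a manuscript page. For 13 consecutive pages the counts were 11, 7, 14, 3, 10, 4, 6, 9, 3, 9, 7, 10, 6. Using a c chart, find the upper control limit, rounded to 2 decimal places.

15.89

c̄ = (11 + 7 + 14 + 3 + 10 + 4 + 6 + 9 + 3 + 9 + 7 + 10 + 6) / 13 = 99 / 13 = 7.6154
UCL = c̄ + 3√c̄ = 7.6154 + 3 × √7.6154 = 7.6154 + 3 × 2.7596 = 15.8942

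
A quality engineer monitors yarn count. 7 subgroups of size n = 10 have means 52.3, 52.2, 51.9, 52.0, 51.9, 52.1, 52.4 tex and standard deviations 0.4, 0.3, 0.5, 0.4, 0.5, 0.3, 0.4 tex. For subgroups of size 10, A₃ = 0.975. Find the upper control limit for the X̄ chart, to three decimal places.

X̄̄ = (52.3 + 52.2 + 51.9 + 52.0 + 51.9 + 52.1 + 52.4) / 7 = 52.1143
s̄ = (0.4 + 0.3 + 0.5 + 0.4 + 0.5 + 0.3 + 0.4) / 7 = 0.4000
UCL = X̄̄ + A₃·s̄ = 52.1143 + 0.975 × 0.4000 = 52.5043

52.504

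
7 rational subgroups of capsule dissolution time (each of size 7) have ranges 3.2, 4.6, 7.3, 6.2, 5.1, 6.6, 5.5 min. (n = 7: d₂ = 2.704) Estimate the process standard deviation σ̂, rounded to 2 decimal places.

R̄ = (3.2 + 4.6 + 7.3 + 6.2 + 5.1 + 6.6 + 5.5) / 7 = 5.5000
σ̂ = R̄ / d₂ = 5.5000 / 2.704 = 2.0340

2.03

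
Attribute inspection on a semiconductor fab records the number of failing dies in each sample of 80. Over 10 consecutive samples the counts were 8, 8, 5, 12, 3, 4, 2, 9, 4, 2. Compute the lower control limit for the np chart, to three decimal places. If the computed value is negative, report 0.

p̄ = Σdᵢ / (k·n) = 57 / (10 × 80) = 0.07125
LCL = np̄ − 3·√(np̄(1−p̄)) = 5.7000 − 3 × 2.3008 = -1.2025 → 0 (negative, so LCL = 0)

0.000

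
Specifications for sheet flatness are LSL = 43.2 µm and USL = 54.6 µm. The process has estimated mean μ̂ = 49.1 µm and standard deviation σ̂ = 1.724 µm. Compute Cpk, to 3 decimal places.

1.063

Cpu = (USL − μ̂) / (3σ̂) = (54.6 − 49.1) / (3 × 1.724) = 1.0634; Cpl = (μ̂ − LSL) / (3σ̂) = (49.1 − 43.2) / (3 × 1.724) = 1.1408; Cpk = min(Cpu, Cpl) = 1.0634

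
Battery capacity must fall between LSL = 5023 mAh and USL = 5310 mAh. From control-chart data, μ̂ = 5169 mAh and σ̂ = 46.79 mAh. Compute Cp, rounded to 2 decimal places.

1.02

Cp = (USL − LSL) / (6σ̂) = (5310 − 5023) / (6 × 46.79) = 287.0000 / 280.7400 = 1.0223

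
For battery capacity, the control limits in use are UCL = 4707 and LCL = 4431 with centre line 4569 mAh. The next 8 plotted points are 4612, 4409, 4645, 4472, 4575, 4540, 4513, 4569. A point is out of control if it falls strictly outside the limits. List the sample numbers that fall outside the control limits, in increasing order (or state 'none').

2

Compare each point to [4431, 4707]: sample 2 = 4409 < LCL.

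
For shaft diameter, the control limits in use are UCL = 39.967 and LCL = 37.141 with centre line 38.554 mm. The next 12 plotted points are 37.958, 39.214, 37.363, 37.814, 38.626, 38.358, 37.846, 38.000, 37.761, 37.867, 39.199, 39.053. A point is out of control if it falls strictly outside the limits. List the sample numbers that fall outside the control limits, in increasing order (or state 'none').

All 12 points lie within [37.141, 39.967].

none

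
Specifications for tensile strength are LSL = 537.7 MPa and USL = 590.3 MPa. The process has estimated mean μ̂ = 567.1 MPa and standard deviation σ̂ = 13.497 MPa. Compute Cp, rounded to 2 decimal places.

0.65

Cp = (USL − LSL) / (6σ̂) = (590.3 − 537.7) / (6 × 13.497) = 52.6000 / 80.9820 = 0.6495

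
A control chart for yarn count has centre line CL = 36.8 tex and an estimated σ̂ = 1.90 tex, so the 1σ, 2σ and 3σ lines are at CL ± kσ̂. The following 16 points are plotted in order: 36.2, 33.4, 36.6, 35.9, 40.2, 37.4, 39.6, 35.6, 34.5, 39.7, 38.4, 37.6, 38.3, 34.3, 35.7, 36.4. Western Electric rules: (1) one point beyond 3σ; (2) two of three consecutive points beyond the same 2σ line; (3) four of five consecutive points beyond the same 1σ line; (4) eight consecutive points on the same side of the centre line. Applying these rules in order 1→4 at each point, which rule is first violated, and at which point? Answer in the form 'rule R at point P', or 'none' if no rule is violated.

none

Zone of each point (C = within 1σ̂, B = 1σ̂–2σ̂, A = 2σ̂–3σ̂, * = beyond 3σ̂; sign = side of CL): 1:-C, 2:-B, 3:-C, 4:-C, 5:+B, 6:+C, 7:+B, 8:-C, 9:-B, 10:+B, 11:+C, 12:+C, 13:+C, 14:-B, 15:-C, 16:-C
No rule fires across all 16 points.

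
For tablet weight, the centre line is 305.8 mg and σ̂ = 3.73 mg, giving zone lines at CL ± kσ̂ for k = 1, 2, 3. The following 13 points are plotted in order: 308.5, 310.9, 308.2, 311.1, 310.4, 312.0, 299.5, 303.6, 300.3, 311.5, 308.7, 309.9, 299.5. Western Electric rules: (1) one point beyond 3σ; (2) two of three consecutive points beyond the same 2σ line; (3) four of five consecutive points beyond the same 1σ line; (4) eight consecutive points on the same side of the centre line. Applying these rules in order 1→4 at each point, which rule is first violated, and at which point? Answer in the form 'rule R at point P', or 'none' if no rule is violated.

rule 3 at point 6

Zone of each point (C = within 1σ̂, B = 1σ̂–2σ̂, A = 2σ̂–3σ̂, * = beyond 3σ̂; sign = side of CL): 1:+C, 2:+B, 3:+C, 4:+B, 5:+B, 6:+B, 7:-B, 8:-C, 9:-B, 10:+B, 11:+C, 12:+B, 13:-B
Rule 3 (four of five consecutive points beyond the same 1σ limit) is satisfied at point 6.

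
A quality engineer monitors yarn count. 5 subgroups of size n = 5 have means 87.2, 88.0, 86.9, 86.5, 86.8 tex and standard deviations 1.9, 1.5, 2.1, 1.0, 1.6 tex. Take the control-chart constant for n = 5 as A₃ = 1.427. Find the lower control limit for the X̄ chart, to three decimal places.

84.768

X̄̄ = (87.2 + 88.0 + 86.9 + 86.5 + 86.8) / 5 = 87.0800
s̄ = (1.9 + 1.5 + 2.1 + 1.0 + 1.6) / 5 = 1.6200
LCL = X̄̄ − A₃·s̄ = 87.0800 − 1.427 × 1.6200 = 84.7683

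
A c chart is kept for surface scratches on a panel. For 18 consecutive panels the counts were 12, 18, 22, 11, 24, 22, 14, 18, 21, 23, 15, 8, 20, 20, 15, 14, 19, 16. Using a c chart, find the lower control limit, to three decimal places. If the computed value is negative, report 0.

4.843

c̄ = (12 + 18 + 22 + 11 + 24 + 22 + 14 + 18 + 21 + 23 + 15 + 8 + 20 + 20 + 15 + 14 + 19 + 16) / 18 = 312 / 18 = 17.3333
LCL = c̄ − 3√c̄ = 17.3333 − 3 × 4.1633 = 4.8433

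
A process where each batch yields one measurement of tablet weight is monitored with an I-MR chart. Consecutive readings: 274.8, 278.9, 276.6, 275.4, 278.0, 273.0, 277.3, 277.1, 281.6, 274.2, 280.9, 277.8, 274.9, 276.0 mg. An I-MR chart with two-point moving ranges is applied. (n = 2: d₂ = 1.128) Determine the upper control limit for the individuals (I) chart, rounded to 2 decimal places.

286.18

X̄ = (274.8 + 278.9 + 276.6 + 275.4 + 278.0 + 273.0 + 277.3 + 277.1 + 281.6 + 274.2 + 280.9 + 277.8 + 274.9 + 276.0) / 14 = 276.8929
Moving ranges: 4.1, 2.3, 1.2, 2.6, 5.0, 4.3, 0.2, 4.5, 7.4, 6.7, 3.1, 2.9, 1.1; M̄R̄ = 45.4000 / 13 = 3.4923
UCL = X̄ + 3·M̄R̄/d₂ = 276.8929 + 3 × 3.4923 / 1.128 = 286.1809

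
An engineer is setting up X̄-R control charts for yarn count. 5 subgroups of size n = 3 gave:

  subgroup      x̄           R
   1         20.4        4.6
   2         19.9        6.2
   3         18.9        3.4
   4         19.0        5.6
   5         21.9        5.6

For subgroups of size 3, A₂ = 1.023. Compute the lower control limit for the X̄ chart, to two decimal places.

14.82

X̄̄ = (20.4 + 19.9 + 18.9 + 19.0 + 21.9) / 5 = 100.1000 / 5 = 20.0200
R̄ = (4.6 + 6.2 + 3.4 + 5.6 + 5.6) / 5 = 25.4000 / 5 = 5.0800
LCL = X̄̄ − A₂·R̄ = 20.0200 − 1.023 × 5.0800 = 14.8232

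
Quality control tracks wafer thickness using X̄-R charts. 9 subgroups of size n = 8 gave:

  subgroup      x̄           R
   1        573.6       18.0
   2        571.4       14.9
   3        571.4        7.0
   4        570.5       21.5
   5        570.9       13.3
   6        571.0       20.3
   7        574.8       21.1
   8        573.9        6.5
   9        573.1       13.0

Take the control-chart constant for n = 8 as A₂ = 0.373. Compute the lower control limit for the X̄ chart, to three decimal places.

X̄̄ = (573.6 + 571.4 + 571.4 + 570.5 + 570.9 + 571.0 + 574.8 + 573.9 + 573.1) / 9 = 5150.6000 / 9 = 572.2889
R̄ = (18.0 + 14.9 + 7.0 + 21.5 + 13.3 + 20.3 + 21.1 + 6.5 + 13.0) / 9 = 135.6000 / 9 = 15.0667
LCL = X̄̄ − A₂·R̄ = 572.2889 − 0.373 × 15.0667 = 566.6690

566.669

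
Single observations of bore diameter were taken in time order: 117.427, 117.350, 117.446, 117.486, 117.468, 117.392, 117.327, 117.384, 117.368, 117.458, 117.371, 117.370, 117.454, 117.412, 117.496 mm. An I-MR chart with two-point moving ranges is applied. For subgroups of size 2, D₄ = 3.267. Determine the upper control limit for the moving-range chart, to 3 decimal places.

Moving ranges: 0.077, 0.096, 0.040, 0.018, 0.076, 0.065, 0.057, 0.016, 0.090, 0.087, 0.001, 0.084, 0.042, 0.084; M̄R̄ = 0.8330 / 14 = 0.0595
UCL_MR = D₄·M̄R̄ = 3.267 × 0.0595 = 0.1944

0.194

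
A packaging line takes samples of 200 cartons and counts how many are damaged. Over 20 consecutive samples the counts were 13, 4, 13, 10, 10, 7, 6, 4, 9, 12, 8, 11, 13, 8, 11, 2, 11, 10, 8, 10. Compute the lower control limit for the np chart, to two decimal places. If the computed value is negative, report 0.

0.20

p̄ = Σdᵢ / (k·n) = 180 / (20 × 200) = 0.04500
LCL = np̄ − 3·√(np̄(1−p̄)) = 9.0000 − 3 × 2.9317 = 0.2048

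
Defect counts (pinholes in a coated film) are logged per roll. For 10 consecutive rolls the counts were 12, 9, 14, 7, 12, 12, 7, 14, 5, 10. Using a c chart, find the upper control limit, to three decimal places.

c̄ = (12 + 9 + 14 + 7 + 12 + 12 + 7 + 14 + 5 + 10) / 10 = 102 / 10 = 10.2000
UCL = c̄ + 3√c̄ = 10.2000 + 3 × √10.2000 = 10.2000 + 3 × 3.1937 = 19.7812

19.781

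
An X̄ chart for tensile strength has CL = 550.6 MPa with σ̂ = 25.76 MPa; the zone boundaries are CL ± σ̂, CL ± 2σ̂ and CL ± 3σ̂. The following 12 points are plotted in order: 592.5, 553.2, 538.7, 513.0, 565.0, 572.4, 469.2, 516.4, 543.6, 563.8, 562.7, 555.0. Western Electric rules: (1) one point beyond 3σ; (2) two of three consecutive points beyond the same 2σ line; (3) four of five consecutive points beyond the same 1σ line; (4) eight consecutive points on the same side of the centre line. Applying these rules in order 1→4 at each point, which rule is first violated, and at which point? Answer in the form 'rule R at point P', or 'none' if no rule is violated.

Zone of each point (C = within 1σ̂, B = 1σ̂–2σ̂, A = 2σ̂–3σ̂, * = beyond 3σ̂; sign = side of CL): 1:+B, 2:+C, 3:-C, 4:-B, 5:+C, 6:+C, 7:-*, 8:-B, 9:-C, 10:+C, 11:+C, 12:+C
Rule 1 (one point beyond the 3σ limits) is satisfied at point 7.

rule 1 at point 7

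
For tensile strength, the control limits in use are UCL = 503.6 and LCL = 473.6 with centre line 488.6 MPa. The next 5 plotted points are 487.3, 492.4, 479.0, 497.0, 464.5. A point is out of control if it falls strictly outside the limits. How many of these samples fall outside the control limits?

1

Compare each point to [473.6, 503.6]: sample 5 = 464.5 < LCL.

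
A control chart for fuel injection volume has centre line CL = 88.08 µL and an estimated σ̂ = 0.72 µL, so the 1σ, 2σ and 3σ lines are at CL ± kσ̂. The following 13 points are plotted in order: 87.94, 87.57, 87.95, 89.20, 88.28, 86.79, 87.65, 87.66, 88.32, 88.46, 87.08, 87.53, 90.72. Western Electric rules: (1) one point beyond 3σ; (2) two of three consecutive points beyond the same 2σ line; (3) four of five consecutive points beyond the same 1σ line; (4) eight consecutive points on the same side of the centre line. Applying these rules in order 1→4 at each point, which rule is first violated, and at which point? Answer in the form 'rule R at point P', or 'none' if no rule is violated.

rule 1 at point 13

Zone of each point (C = within 1σ̂, B = 1σ̂–2σ̂, A = 2σ̂–3σ̂, * = beyond 3σ̂; sign = side of CL): 1:-C, 2:-C, 3:-C, 4:+B, 5:+C, 6:-B, 7:-C, 8:-C, 9:+C, 10:+C, 11:-B, 12:-C, 13:+*
Rule 1 (one point beyond the 3σ limits) is satisfied at point 13.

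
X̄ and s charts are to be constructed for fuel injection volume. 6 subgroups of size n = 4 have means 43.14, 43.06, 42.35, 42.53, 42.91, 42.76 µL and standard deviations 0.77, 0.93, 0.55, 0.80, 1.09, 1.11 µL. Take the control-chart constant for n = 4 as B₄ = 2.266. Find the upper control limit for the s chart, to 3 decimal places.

s̄ = (0.77 + 0.93 + 0.55 + 0.80 + 1.09 + 1.11) / 6 = 0.8750
UCL_s = B₄·s̄ = 2.266 × 0.8750 = 1.9828

1.983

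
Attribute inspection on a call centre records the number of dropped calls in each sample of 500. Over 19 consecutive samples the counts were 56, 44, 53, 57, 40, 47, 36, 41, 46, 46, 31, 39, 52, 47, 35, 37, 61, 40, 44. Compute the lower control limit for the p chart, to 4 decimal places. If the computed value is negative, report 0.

p̄ = Σdᵢ / (k·n) = 852 / (19 × 500) = 0.08968
LCL = p̄ − 3·√(p̄(1−p̄)/n) = 0.08968 − 3 × 0.01278 = 0.05135

0.0513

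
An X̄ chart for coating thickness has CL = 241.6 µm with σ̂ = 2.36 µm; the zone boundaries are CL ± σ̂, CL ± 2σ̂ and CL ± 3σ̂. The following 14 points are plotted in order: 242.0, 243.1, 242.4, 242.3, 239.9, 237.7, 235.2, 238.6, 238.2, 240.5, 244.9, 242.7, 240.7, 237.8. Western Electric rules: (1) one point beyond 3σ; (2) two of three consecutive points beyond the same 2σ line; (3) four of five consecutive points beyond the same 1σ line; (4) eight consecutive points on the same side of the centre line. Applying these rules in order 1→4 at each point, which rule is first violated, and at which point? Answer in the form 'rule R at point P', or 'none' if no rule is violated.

rule 3 at point 9

Zone of each point (C = within 1σ̂, B = 1σ̂–2σ̂, A = 2σ̂–3σ̂, * = beyond 3σ̂; sign = side of CL): 1:+C, 2:+C, 3:+C, 4:+C, 5:-C, 6:-B, 7:-A, 8:-B, 9:-B, 10:-C, 11:+B, 12:+C, 13:-C, 14:-B
Rule 3 (four of five consecutive points beyond the same 1σ limit) is satisfied at point 9.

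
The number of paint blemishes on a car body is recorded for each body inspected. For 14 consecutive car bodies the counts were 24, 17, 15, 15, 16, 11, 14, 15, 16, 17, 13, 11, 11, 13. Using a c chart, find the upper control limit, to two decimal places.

c̄ = (24 + 17 + 15 + 15 + 16 + 11 + 14 + 15 + 16 + 17 + 13 + 11 + 11 + 13) / 14 = 208 / 14 = 14.8571
UCL = c̄ + 3√c̄ = 14.8571 + 3 × √14.8571 = 14.8571 + 3 × 3.8545 = 26.4206

26.42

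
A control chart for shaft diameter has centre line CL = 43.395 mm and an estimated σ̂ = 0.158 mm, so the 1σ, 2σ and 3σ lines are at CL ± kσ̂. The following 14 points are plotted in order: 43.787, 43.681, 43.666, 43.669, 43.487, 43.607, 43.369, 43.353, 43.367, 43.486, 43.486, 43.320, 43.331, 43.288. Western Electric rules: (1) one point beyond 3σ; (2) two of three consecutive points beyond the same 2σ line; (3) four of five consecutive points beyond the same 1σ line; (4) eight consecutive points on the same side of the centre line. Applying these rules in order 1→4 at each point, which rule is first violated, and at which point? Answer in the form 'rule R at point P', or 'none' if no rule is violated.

rule 3 at point 4

Zone of each point (C = within 1σ̂, B = 1σ̂–2σ̂, A = 2σ̂–3σ̂, * = beyond 3σ̂; sign = side of CL): 1:+A, 2:+B, 3:+B, 4:+B, 5:+C, 6:+B, 7:-C, 8:-C, 9:-C, 10:+C, 11:+C, 12:-C, 13:-C, 14:-C
Rule 3 (four of five consecutive points beyond the same 1σ limit) is satisfied at point 4.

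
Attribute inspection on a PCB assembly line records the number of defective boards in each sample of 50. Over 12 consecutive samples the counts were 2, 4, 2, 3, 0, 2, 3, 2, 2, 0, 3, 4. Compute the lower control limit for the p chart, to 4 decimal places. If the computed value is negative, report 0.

0.0000

p̄ = Σdᵢ / (k·n) = 27 / (12 × 50) = 0.04500
LCL = p̄ − 3·√(p̄(1−p̄)/n) = 0.04500 − 3 × 0.02932 = -0.04295 → 0 (negative, so LCL = 0)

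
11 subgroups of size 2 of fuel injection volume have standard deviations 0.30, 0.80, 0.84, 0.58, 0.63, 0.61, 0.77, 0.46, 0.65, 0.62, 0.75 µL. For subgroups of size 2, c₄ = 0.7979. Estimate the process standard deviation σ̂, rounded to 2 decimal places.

0.80

s̄ = (0.30 + 0.80 + 0.84 + 0.58 + 0.63 + 0.61 + 0.77 + 0.46 + 0.65 + 0.62 + 0.75) / 11 = 0.6373
σ̂ = s̄ / c₄ = 0.6373 / 0.7979 = 0.7987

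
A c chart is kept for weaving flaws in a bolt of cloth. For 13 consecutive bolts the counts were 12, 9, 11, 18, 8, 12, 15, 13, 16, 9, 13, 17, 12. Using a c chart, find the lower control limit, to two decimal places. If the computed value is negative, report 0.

2.00

c̄ = (12 + 9 + 11 + 18 + 8 + 12 + 15 + 13 + 16 + 9 + 13 + 17 + 12) / 13 = 165 / 13 = 12.6923
LCL = c̄ − 3√c̄ = 12.6923 − 3 × 3.5626 = 2.0044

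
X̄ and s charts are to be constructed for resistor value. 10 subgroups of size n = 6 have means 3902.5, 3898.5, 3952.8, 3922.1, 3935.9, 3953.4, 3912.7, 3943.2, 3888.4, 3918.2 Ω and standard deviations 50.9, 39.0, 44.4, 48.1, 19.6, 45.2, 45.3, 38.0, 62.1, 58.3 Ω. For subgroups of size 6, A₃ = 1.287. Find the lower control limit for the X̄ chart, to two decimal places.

X̄̄ = (3902.5 + 3898.5 + 3952.8 + 3922.1 + 3935.9 + 3953.4 + 3912.7 + 3943.2 + 3888.4 + 3918.2) / 10 = 3922.7700
s̄ = (50.9 + 39.0 + 44.4 + 48.1 + 19.6 + 45.2 + 45.3 + 38.0 + 62.1 + 58.3) / 10 = 45.0900
LCL = X̄̄ − A₃·s̄ = 3922.7700 − 1.287 × 45.0900 = 3864.7392

3864.74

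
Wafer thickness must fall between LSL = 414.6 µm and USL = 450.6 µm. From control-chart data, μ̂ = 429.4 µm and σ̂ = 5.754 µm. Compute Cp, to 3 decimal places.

Cp = (USL − LSL) / (6σ̂) = (450.6 − 414.6) / (6 × 5.754) = 36.0000 / 34.5240 = 1.0428

1.043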